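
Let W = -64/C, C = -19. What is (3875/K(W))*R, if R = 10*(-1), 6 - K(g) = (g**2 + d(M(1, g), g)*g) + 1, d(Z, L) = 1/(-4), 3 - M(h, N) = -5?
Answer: 13988750/1987 ≈ 7040.1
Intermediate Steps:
M(h, N) = 8 (M(h, N) = 3 - 1*(-5) = 3 + 5 = 8)
d(Z, L) = -1/4
W = 64/19 (W = -64/(-19) = -64*(-1/19) = 64/19 ≈ 3.3684)
K(g) = 5 - g**2 + g/4 (K(g) = 6 - ((g**2 - g/4) + 1) = 6 - (1 + g**2 - g/4) = 6 + (-1 - g**2 + g/4) = 5 - g**2 + g/4)
R = -10
(3875/K(W))*R = (3875/(5 - (64/19)**2 + (1/4)*(64/19)))*(-10) = (3875/(5 - 1*4096/361 + 16/19))*(-10) = (3875/(5 - 4096/361 + 16/19))*(-10) = (3875/(-1987/361))*(-10) = (3875*(-361/1987))*(-10) = -1398875/1987*(-10) = 13988750/1987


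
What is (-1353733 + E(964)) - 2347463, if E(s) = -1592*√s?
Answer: -3701196 - 3184*√241 ≈ -3.7506e+6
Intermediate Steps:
(-1353733 + E(964)) - 2347463 = (-1353733 - 3184*√241) - 2347463 = -3701196 - 3184*√241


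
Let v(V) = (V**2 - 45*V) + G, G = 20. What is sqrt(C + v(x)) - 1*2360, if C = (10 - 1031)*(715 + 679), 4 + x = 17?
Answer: -2360 + I*sqrt(1423670) ≈ -2360.0 + 1193.2*I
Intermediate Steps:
x = 13 (x = -4 + 17 = 13)
v(V) = 20 + V**2 - 45*V (v(V) = (V**2 - 45*V) + 20 = 20 + V**2 - 45*V)
C = -1423274 (C = -1021*1394 = -1423274)
sqrt(C + v(x)) - 1*2360 = sqrt(-1423274 + (20 + 13**2 - 45*13)) - 1*2360 = sqrt(-1423274 + (20 + 169 - 585)) - 2360 = sqrt(-1423274 - 396) - 2360 = sqrt(-1423670) - 2360 = I*sqrt(1423670) - 2360 = -2360 + I*sqrt(1423670)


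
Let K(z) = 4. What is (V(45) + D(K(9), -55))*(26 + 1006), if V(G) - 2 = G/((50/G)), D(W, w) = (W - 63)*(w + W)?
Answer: 3149148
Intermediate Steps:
D(W, w) = (-63 + W)*(W + w)
V(G) = 2 + G²/50 (V(G) = 2 + G/((50/G)) = 2 + G*(G/50) = 2 + G²/50)
(V(45) + D(K(9), -55))*(26 + 1006) = ((2 + (1/50)*45²) + (4² - 63*4 - 63*(-55) + 4*(-55)))*(26 + 1006) = ((2 + (1/50)*2025) + (16 - 252 + 3465 - 220))*1032 = ((2 + 81/2) + 3009)*1032 = (85/2 + 3009)*1032 = (6103/2)*1032 = 3149148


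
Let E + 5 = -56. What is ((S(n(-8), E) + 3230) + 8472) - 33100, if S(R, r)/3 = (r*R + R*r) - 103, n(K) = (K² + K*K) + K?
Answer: -65627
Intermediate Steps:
E = -61 (E = -5 - 56 = -61)
n(K) = K + 2*K² (n(K) = (K² + K²) + K = 2*K² + K = K + 2*K²)
S(R, r) = -309 + 6*R*r (S(R, r) = 3*((r*R + R*r) - 103) = 3*((R*r + R*r) - 103) = 3*(2*R*r - 103) = 3*(-103 + 2*R*r) = -309 + 6*R*r)
((S(n(-8), E) + 3230) + 8472) - 33100 = (((-309 + 6*(-8*(1 + 2*(-8)))*(-61)) + 3230) + 8472) - 33100 = (((-309 + 6*(-8*(1 - 16))*(-61)) + 3230) + 8472) - 33100 = (((-309 + 6*(-8*(-15))*(-61)) + 3230) + 8472) - 33100 = (((-309 + 6*120*(-61)) + 3230) + 8472) - 33100 = (((-309 - 43920) + 3230) + 8472) - 33100 = ((-44229 + 3230) + 8472) - 33100 = (-40999 + 8472) - 33100 = -32527 - 33100 = -65627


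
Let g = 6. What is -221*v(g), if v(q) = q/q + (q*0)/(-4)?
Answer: -221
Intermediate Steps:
v(q) = 1 (v(q) = 1 + 0*(-¼) = 1 + 0 = 1)
-221*v(g) = -221*1 = -221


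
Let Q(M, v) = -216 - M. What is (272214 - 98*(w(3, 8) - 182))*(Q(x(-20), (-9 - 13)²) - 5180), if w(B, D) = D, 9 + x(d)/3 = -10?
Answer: -1544391174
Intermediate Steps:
x(d) = -57 (x(d) = -27 + 3*(-10) = -27 - 30 = -57)
(272214 - 98*(w(3, 8) - 182))*(Q(x(-20), (-9 - 13)²) - 5180) = (272214 - 98*(8 - 182))*((-216 - 1*(-57)) - 5180) = (272214 - 98*(-174))*((-216 + 57) - 5180) = (272214 + 17052)*(-159 - 5180) = 289266*(-5339) = -1544391174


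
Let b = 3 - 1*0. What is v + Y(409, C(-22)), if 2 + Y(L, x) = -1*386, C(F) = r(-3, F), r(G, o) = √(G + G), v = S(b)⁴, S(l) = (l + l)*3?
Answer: 104588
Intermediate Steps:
b = 3 (b = 3 + 0 = 3)
S(l) = 6*l (S(l) = (2*l)*3 = 6*l)
v = 104976 (v = (6*3)⁴ = 18⁴ = 104976)
r(G, o) = √2*√G (r(G, o) = √(2*G) = √2*√G)
C(F) = I*√6 (C(F) = √2*√(-3) = √2*(I*√3) = I*√6)
Y(L, x) = -388 (Y(L, x) = -2 - 1*386 = -2 - 386 = -388)
v + Y(409, C(-22)) = 104976 - 388 = 104588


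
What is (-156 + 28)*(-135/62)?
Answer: 8640/31 ≈ 278.71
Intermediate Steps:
(-156 + 28)*(-135/62) = -(-17280)/62 = -128*(-135/62) = 8640/31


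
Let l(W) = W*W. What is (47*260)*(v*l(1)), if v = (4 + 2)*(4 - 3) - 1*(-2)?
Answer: 97760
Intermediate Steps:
l(W) = W**2
v = 8 (v = 6*1 + 2 = 6 + 2 = 8)
(47*260)*(v*l(1)) = (47*260)*(8*1**2) = 12220*(8*1) = 12220*8 = 97760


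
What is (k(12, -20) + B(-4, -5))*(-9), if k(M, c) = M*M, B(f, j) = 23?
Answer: -1503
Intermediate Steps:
k(M, c) = M²
(k(12, -20) + B(-4, -5))*(-9) = (12² + 23)*(-9) = (144 + 23)*(-9) = 167*(-9) = -1503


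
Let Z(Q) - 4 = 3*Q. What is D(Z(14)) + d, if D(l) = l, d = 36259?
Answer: 36305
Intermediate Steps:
Z(Q) = 4 + 3*Q
D(Z(14)) + d = (4 + 3*14) + 36259 = (4 + 42) + 36259 = 46 + 36259 = 36305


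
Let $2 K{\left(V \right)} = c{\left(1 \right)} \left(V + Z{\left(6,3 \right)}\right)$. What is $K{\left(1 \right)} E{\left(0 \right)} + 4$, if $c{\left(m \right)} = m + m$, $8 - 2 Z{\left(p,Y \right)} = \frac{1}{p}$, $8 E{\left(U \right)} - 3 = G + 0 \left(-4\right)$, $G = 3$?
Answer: $\frac{123}{16} \approx 7.6875$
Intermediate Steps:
$E{\left(U \right)} = \frac{3}{4}$ ($E{\left(U \right)} = \frac{3}{8} + \frac{3 + 0 \left(-4\right)}{8} = \frac{3}{8} + \frac{3 + 0}{8} = \frac{3}{8} + \frac{1}{8} \cdot 3 = \frac{3}{8} + \frac{3}{8} = \frac{3}{4}$)
$Z{\left(p,Y \right)} = 4 - \frac{1}{2 p}$
$c{\left(m \right)} = 2 m$
$K{\left(V \right)} = \frac{47}{12} + V$ ($K{\left(V \right)} = \frac{2 \cdot 1 \left(V + \left(4 - \frac{1}{2 \cdot 6}\right)\right)}{2} = \frac{2 \left(V + \left(4 - \frac{1}{12}\right)\right)}{2} = \frac{2 \left(V + \frac{47}{12}\right)}{2} = \frac{2 \left(\frac{47}{12} + V\right)}{2} = \frac{\frac{47}{6} + 2 V}{2} = \frac{47}{12} + V$)
$K{\left(1 \right)} E{\left(0 \right)} + 4 = \left(\frac{47}{12} + 1\right) \frac{3}{4} + 4 = \frac{59}{12} \cdot \frac{3}{4} + 4 = \frac{59}{16} + 4 = \frac{123}{16}$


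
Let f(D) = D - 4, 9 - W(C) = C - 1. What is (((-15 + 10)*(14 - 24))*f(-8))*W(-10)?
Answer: -12000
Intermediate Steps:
W(C) = 10 - C (W(C) = 9 - (C - 1) = 9 - (-1 + C) = 9 + (1 - C) = 10 - C)
f(D) = -4 + D
(((-15 + 10)*(14 - 24))*f(-8))*W(-10) = (((-15 + 10)*(14 - 24))*(-4 - 8))*(10 - 1*(-10)) = (-5*(-10)*(-12))*(10 + 10) = (50*(-12))*20 = -600*20 = -12000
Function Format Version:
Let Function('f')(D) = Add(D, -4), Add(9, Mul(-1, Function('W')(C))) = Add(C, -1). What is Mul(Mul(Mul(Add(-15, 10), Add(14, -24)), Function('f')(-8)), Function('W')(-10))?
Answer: -12000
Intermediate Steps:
Function('W')(C) = Add(10, Mul(-1, C)) (Function('W')(C) = Add(9, Mul(-1, Add(C, -1))) = Add(9, Mul(-1, Add(-1, C))) = Add(9, Add(1, Mul(-1, C))) = Add(10, Mul(-1, C)))
Function('f')(D) = Add(-4, D)
Mul(Mul(Mul(Add(-15, 10), Add(14, -24)), Function('f')(-8)), Function('W')(-10)) = Mul(Mul(Mul(Add(-15, 10), Add(14, -24)), Add(-4, -8)), Add(10, Mul(-1, -10))) = Mul(Mul(Mul(-5, -10), -12), Add(10, 10)) = Mul(Mul(50, -12), 20) = Mul(-600, 20) = -12000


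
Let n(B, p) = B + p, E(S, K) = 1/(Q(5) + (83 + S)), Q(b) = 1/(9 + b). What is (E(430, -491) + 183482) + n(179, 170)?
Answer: 1320458087/7183 ≈ 1.8383e+5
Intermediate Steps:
E(S, K) = 1/(1163/14 + S) (E(S, K) = 1/(1/(9 + 5) + (83 + S)) = 1/(1/14 + (83 + S)) = 1/(1163/14 + S))
(E(430, -491) + 183482) + n(179, 170) = (14/(1163 + 14*430) + 183482) + (179 + 170) = (14/(1163 + 6020) + 183482) + 349 = (14/7183 + 183482) + 349 = 1317951220/7183 + 349 = 1320458087/7183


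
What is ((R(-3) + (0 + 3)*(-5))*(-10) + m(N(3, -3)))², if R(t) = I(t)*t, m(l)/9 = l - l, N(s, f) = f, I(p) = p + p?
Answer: 900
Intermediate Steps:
I(p) = 2*p
m(l) = 0 (m(l) = 9*(l - l) = 9*0 = 0)
R(t) = 2*t² (R(t) = (2*t)*t = 2*t²)
((R(-3) + (0 + 3)*(-5))*(-10) + m(N(3, -3)))² = ((2*(-3)² + (0 + 3)*(-5))*(-10) + 0)² = ((2*9 + 3*(-5))*(-10) + 0)² = ((18 - 15)*(-10) + 0)² = (3*(-10) + 0)² = (-30 + 0)² = (-30)² = 900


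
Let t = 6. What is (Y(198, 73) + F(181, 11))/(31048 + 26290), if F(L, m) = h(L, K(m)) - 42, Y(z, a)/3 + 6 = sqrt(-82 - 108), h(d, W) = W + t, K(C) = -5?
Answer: -59/57338 + 3*I*sqrt(190)/57338 ≈ -0.001029 + 0.0007212*I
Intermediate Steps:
h(d, W) = 6 + W (h(d, W) = W + 6 = 6 + W)
Y(z, a) = -18 + 3*I*sqrt(190) (Y(z, a) = -18 + 3*sqrt(-82 - 108) = -18 + 3*sqrt(-190) = -18 + 3*(I*sqrt(190)) = -18 + 3*I*sqrt(190))
F(L, m) = -41 (F(L, m) = (6 - 5) - 42 = 1 - 42 = -41)
(Y(198, 73) + F(181, 11))/(31048 + 26290) = ((-18 + 3*I*sqrt(190)) - 41)/(31048 + 26290) = (-59 + 3*I*sqrt(190))/57338 = (-59 + 3*I*sqrt(190))*(1/57338) = -59/57338 + 3*I*sqrt(190)/57338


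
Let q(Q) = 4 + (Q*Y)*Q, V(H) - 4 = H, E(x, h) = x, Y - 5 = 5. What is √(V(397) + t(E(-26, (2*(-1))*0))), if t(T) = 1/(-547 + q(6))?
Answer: √13428906/183 ≈ 20.025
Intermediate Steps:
Y = 10 (Y = 5 + 5 = 10)
V(H) = 4 + H
q(Q) = 4 + 10*Q² (q(Q) = 4 + (Q*10)*Q = 4 + (10*Q)*Q = 4 + 10*Q²)
t(T) = -1/183 (t(T) = 1/(-547 + (4 + 10*6²)) = 1/(-547 + (4 + 10*36)) = 1/(-547 + (4 + 360)) = 1/(-547 + 364) = 1/(-183) = -1/183)
√(V(397) + t(E(-26, (2*(-1))*0))) = √((4 + 397) - 1/183) = √(401 - 1/183) = √(73382/183) = √13428906/183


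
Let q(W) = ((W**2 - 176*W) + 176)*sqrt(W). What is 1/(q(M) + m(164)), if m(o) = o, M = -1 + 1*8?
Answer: -164/7071447 - 1007*sqrt(7)/7071447 ≈ -0.00039996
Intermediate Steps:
M = 7 (M = -1 + 8 = 7)
q(W) = sqrt(W)*(176 + W**2 - 176*W) (q(W) = (176 + W**2 - 176*W)*sqrt(W) = sqrt(W)*(176 + W**2 - 176*W))
1/(q(M) + m(164)) = 1/(sqrt(7)*(176 + 7**2 - 176*7) + 164) = 1/(sqrt(7)*(176 + 49 - 1232) + 164) = 1/(sqrt(7)*(-1007) + 164) = 1/(-1007*sqrt(7) + 164) = 1/(164 - 1007*sqrt(7))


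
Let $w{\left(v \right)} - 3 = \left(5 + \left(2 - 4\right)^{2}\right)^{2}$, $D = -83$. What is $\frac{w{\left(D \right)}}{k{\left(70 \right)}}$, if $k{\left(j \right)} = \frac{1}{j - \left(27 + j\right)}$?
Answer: $-2268$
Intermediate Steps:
$k{\left(j \right)} = - \frac{1}{27}$ ($k{\left(j \right)} = \frac{1}{-27} = - \frac{1}{27}$)
$w{\left(v \right)} = 84$ ($w{\left(v \right)} = 3 + \left(5 + \left(2 - 4\right)^{2}\right)^{2} = 3 + \left(5 + \left(-2\right)^{2}\right)^{2} = 3 + \left(5 + 4\right)^{2} = 3 + 9^{2} = 3 + 81 = 84$)
$\frac{w{\left(D \right)}}{k{\left(70 \right)}} = \frac{84}{- \frac{1}{27}} = 84 \left(-27\right) = -2268$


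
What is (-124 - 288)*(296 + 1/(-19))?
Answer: -2316676/19 ≈ -1.2193e+5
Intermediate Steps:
(-124 - 288)*(296 + 1/(-19)) = -412*(296 - 1/19) = -412*5623/19 = -2316676/19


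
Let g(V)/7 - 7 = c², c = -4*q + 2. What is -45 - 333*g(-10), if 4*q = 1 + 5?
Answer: -53658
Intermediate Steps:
q = 3/2 (q = (1 + 5)/4 = (¼)*6 = 3/2 ≈ 1.5000)
c = -4 (c = -4*3/2 + 2 = -6 + 2 = -4)
g(V) = 161 (g(V) = 49 + 7*(-4)² = 49 + 7*16 = 49 + 112 = 161)
-45 - 333*g(-10) = -45 - 333*161 = -45 - 53613 = -53658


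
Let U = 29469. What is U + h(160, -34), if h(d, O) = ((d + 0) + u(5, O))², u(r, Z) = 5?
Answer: 56694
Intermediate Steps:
h(d, O) = (5 + d)² (h(d, O) = ((d + 0) + 5)² = (d + 5)² = (5 + d)²)
U + h(160, -34) = 29469 + (5 + 160)² = 29469 + 165² = 29469 + 27225 = 56694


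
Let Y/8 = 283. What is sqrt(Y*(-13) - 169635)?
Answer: I*sqrt(199067) ≈ 446.17*I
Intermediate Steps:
Y = 2264 (Y = 8*283 = 2264)
sqrt(Y*(-13) - 169635) = sqrt(2264*(-13) - 169635) = sqrt(-29432 - 169635) = sqrt(-199067) = I*sqrt(199067)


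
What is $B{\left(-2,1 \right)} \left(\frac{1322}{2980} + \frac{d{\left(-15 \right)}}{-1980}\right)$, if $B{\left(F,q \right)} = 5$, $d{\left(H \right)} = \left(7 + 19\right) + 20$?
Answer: $\frac{31006}{14751} \approx 2.102$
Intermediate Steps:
$d{\left(H \right)} = 46$ ($d{\left(H \right)} = 26 + 20 = 46$)
$B{\left(-2,1 \right)} \left(\frac{1322}{2980} + \frac{d{\left(-15 \right)}}{-1980}\right) = 5 \left(\frac{1322}{2980} + \frac{46}{-1980}\right) = 5 \left(1322 \cdot \frac{1}{2980} + 46 \left(- \frac{1}{1980}\right)\right) = 5 \left(\frac{661}{1490} - \frac{23}{990}\right) = 5 \cdot \frac{31006}{73755} = \frac{31006}{14751}$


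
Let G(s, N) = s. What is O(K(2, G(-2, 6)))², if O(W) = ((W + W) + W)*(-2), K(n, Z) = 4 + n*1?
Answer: 1296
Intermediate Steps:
K(n, Z) = 4 + n
O(W) = -6*W (O(W) = (2*W + W)*(-2) = (3*W)*(-2) = -6*W)
O(K(2, G(-2, 6)))² = (-6*(4 + 2))² = (-6*6)² = (-36)² = 1296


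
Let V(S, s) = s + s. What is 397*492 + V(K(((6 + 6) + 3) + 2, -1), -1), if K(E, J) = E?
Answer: 195322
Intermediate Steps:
V(S, s) = 2*s
397*492 + V(K(((6 + 6) + 3) + 2, -1), -1) = 397*492 + 2*(-1) = 195324 - 2 = 195322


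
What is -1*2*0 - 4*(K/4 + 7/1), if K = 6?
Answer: -34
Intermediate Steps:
-1*2*0 - 4*(K/4 + 7/1) = -1*2*0 - 4*(6/4 + 7/1) = -2*0 - 4*(6*(¼) + 7*1) = 0 - 4*(3/2 + 7) = 0 - 4*17/2 = 0 - 34 = -34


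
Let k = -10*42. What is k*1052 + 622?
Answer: -441218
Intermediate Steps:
k = -420
k*1052 + 622 = -420*1052 + 622 = -441840 + 622 = -441218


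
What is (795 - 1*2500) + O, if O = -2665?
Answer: -4370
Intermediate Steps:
(795 - 1*2500) + O = (795 - 1*2500) - 2665 = (795 - 2500) - 2665 = -1705 - 2665 = -4370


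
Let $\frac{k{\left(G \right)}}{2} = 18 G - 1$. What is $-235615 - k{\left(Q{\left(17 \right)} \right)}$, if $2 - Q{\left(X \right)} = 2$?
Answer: $-235613$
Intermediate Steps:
$Q{\left(X \right)} = 0$ ($Q{\left(X \right)} = 2 - 2 = 0$)
$k{\left(G \right)} = -2 + 36 G$ ($k{\left(G \right)} = 2 \left(18 G - 1\right) = 2 \left(-1 + 18 G\right) = -2 + 36 G$)
$-235615 - k{\left(Q{\left(17 \right)} \right)} = -235615 - \left(-2 + 36 \cdot 0\right) = -235615 - \left(-2 + 0\right) = -235615 - -2 = -235615 + 2 = -235613$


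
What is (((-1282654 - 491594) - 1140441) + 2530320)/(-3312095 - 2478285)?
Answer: 384369/5790380 ≈ 0.066381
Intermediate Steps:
(((-1282654 - 491594) - 1140441) + 2530320)/(-3312095 - 2478285) = ((-1774248 - 1140441) + 2530320)/(-5790380) = (-2914689 + 2530320)*(-1/5790380) = -384369*(-1/5790380) = 384369/5790380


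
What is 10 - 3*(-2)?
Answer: 16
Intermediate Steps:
10 - 3*(-2) = 10 + 6 = 16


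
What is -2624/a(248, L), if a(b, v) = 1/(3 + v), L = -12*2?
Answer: 55104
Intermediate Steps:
L = -24
-2624/a(248, L) = -2624/(1/(3 - 24)) = -2624/(1/(-21)) = -2624/(-1/21) = -2624*(-21) = 55104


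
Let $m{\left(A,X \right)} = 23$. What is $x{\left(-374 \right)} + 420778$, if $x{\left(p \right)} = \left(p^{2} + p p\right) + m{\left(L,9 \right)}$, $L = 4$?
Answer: $700553$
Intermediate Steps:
$x{\left(p \right)} = 23 + 2 p^{2}$ ($x{\left(p \right)} = \left(p^{2} + p p\right) + 23 = \left(p^{2} + p^{2}\right) + 23 = 2 p^{2} + 23 = 23 + 2 p^{2}$)
$x{\left(-374 \right)} + 420778 = \left(23 + 2 \left(-374\right)^{2}\right) + 420778 = \left(23 + 2 \cdot 139876\right) + 420778 = \left(23 + 279752\right) + 420778 = 279775 + 420778 = 700553$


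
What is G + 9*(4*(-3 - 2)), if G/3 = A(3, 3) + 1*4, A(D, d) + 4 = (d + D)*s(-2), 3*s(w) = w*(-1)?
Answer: -168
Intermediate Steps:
s(w) = -w/3 (s(w) = (w*(-1))/3 = (-w)/3 = -w/3)
A(D, d) = -4 + 2*D/3 + 2*d/3 (A(D, d) = -4 + (d + D)*(-⅓*(-2)) = -4 + (D + d)*(⅔) = -4 + (2*D/3 + 2*d/3) = -4 + 2*D/3 + 2*d/3)
G = 12 (G = 3*((-4 + (⅔)*3 + (⅔)*3) + 1*4) = 3*((-4 + 2 + 2) + 4) = 3*(0 + 4) = 3*4 = 12)
G + 9*(4*(-3 - 2)) = 12 + 9*(4*(-3 - 2)) = 12 + 9*(4*(-5)) = 12 + 9*(-20) = 12 - 180 = -168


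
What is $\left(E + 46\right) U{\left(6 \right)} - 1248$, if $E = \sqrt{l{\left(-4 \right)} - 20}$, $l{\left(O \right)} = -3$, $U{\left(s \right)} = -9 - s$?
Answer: $-1938 - 15 i \sqrt{23} \approx -1938.0 - 71.938 i$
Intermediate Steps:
$E = i \sqrt{23}$ ($E = \sqrt{-3 - 20} = \sqrt{-23} = i \sqrt{23} \approx 4.7958 i$)
$\left(E + 46\right) U{\left(6 \right)} - 1248 = \left(i \sqrt{23} + 46\right) \left(-9 - 6\right) - 1248 = \left(46 + i \sqrt{23}\right) \left(-9 - 6\right) - 1248 = \left(46 + i \sqrt{23}\right) \left(-15\right) - 1248 = \left(-690 - 15 i \sqrt{23}\right) - 1248 = -1938 - 15 i \sqrt{23}$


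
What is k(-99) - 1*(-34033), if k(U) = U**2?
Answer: 43834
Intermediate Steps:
k(-99) - 1*(-34033) = (-99)**2 - 1*(-34033) = 9801 + 34033 = 43834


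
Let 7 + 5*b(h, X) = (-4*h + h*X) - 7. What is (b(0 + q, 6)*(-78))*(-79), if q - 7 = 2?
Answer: 24648/5 ≈ 4929.6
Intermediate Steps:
q = 9 (q = 7 + 2 = 9)
b(h, X) = -14/5 - 4*h/5 + X*h/5 (b(h, X) = -7/5 + ((-4*h + h*X) - 7)/5 = -7/5 + ((-4*h + X*h) - 7)/5 = -7/5 + (-7 - 4*h + X*h)/5 = -7/5 + (-7/5 - 4*h/5 + X*h/5) = -14/5 - 4*h/5 + X*h/5)
(b(0 + q, 6)*(-78))*(-79) = ((-14/5 - 4*(0 + 9)/5 + (1/5)*6*(0 + 9))*(-78))*(-79) = ((-14/5 - 4/5*9 + (1/5)*6*9)*(-78))*(-79) = ((-14/5 - 36/5 + 54/5)*(-78))*(-79) = ((4/5)*(-78))*(-79) = -312/5*(-79) = 24648/5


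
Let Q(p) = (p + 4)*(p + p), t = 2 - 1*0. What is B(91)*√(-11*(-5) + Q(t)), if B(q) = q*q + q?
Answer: 8372*√79 ≈ 74412.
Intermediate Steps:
t = 2 (t = 2 + 0 = 2)
Q(p) = 2*p*(4 + p) (Q(p) = (4 + p)*(2*p) = 2*p*(4 + p))
B(q) = q + q² (B(q) = q² + q = q + q²)
B(91)*√(-11*(-5) + Q(t)) = (91*(1 + 91))*√(-11*(-5) + 2*2*(4 + 2)) = (91*92)*√(55 + 2*2*6) = 8372*√(55 + 24) = 8372*√79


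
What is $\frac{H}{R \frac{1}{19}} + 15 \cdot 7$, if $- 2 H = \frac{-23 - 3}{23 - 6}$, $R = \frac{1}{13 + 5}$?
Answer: $\frac{6231}{17} \approx 366.53$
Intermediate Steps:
$R = \frac{1}{18} \approx 0.055556$
$H = \frac{13}{17}$ ($H = - \frac{\left(-23 - 3\right) \frac{1}{23 - 6}}{2} = - \frac{\left(-26\right) \frac{1}{17}}{2} = \left(- \frac{1}{2}\right) \left(- \frac{26}{17}\right) = \frac{13}{17} \approx 0.76471$)
$\frac{H}{R \frac{1}{19}} + 15 \cdot 7 = \frac{13}{17 \frac{1}{18 \cdot 19}} + 15 \cdot 7 = \frac{13}{17 \cdot \frac{1}{18} \cdot \frac{1}{19}} + 105 = \frac{13 \frac{1}{\frac{1}{342}}}{17} + 105 = \frac{13}{17} \cdot 342 + 105 = \frac{4446}{17} + 105 = \frac{6231}{17}$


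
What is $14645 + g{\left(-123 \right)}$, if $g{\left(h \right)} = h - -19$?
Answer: $14541$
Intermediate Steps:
$g{\left(h \right)} = 19 + h$ ($g{\left(h \right)} = h + 19 = 19 + h$)
$14645 + g{\left(-123 \right)} = 14645 + \left(19 - 123\right) = 14645 - 104 = 14541$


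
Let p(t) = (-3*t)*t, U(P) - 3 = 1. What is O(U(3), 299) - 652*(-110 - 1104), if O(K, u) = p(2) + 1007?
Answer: 792523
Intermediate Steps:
U(P) = 4 (U(P) = 3 + 1 = 4)
p(t) = -3*t²
O(K, u) = 995 (O(K, u) = -3*2² + 1007 = -3*4 + 1007 = -12 + 1007 = 995)
O(U(3), 299) - 652*(-110 - 1104) = 995 - 652*(-110 - 1104) = 995 - 652*(-1214) = 995 - 1*(-791528) = 995 + 791528 = 792523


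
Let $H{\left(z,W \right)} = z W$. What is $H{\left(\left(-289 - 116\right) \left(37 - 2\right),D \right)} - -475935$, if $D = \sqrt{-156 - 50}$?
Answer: $475935 - 14175 i \sqrt{206} \approx 4.7594 \cdot 10^{5} - 2.0345 \cdot 10^{5} i$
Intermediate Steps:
$D = i \sqrt{206}$ ($D = \sqrt{-206} = i \sqrt{206} \approx 14.353 i$)
$H{\left(z,W \right)} = W z$
$H{\left(\left(-289 - 116\right) \left(37 - 2\right),D \right)} - -475935 = i \sqrt{206} \left(-289 - 116\right) \left(37 - 2\right) - -475935 = i \sqrt{206} \left(\left(-405\right) 35\right) + 475935 = i \sqrt{206} \left(-14175\right) + 475935 = - 14175 i \sqrt{206} + 475935 = 475935 - 14175 i \sqrt{206}$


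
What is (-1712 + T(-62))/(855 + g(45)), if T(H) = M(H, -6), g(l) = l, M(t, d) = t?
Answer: -887/450 ≈ -1.9711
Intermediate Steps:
T(H) = H
(-1712 + T(-62))/(855 + g(45)) = (-1712 - 62)/(855 + 45) = -1774/900 = -1774*1/900 = -887/450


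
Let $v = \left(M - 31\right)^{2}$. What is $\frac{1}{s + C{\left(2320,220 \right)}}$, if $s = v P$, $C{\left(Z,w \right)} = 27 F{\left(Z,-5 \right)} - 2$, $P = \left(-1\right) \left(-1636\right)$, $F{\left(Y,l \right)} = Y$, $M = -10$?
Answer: $\frac{1}{2812754} \approx 3.5552 \cdot 10^{-7}$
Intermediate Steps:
$P = 1636$
$v = 1681$ ($v = \left(-10 - 31\right)^{2} = \left(-41\right)^{2} = 1681$)
$C{\left(Z,w \right)} = -2 + 27 Z$ ($C{\left(Z,w \right)} = 27 Z - 2 = -2 + 27 Z$)
$s = 2750116$ ($s = 1681 \cdot 1636 = 2750116$)
$\frac{1}{s + C{\left(2320,220 \right)}} = \frac{1}{2750116 + \left(-2 + 27 \cdot 2320\right)} = \frac{1}{2750116 + \left(-2 + 62640\right)} = \frac{1}{2750116 + 62638} = \frac{1}{2812754}$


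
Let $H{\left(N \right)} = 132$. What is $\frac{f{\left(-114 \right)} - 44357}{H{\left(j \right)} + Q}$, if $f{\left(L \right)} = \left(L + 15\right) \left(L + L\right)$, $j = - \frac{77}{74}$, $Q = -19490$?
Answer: $\frac{21785}{19358} \approx 1.1254$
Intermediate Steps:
$j = - \frac{77}{74}$ ($j = \left(-77\right) \frac{1}{74} = - \frac{77}{74} \approx -1.0405$)
$f{\left(L \right)} = 2 L \left(15 + L\right)$ ($f{\left(L \right)} = \left(15 + L\right) 2 L = 2 L \left(15 + L\right)$)
$\frac{f{\left(-114 \right)} - 44357}{H{\left(j \right)} + Q} = \frac{2 \left(-114\right) \left(15 - 114\right) - 44357}{132 - 19490} = \frac{2 \left(-114\right) \left(-99\right) - 44357}{-19358} = \left(22572 - 44357\right) \left(- \frac{1}{19358}\right) = \left(-21785\right) \left(- \frac{1}{19358}\right) = \frac{21785}{19358}$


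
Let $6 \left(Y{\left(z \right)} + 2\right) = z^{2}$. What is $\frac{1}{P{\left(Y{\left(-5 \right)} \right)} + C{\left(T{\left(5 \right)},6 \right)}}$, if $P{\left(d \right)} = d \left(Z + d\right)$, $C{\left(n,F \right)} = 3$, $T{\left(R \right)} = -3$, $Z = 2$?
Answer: $\frac{36}{433} \approx 0.083141$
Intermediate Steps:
$Y{\left(z \right)} = -2 + \frac{z^{2}}{6}$
$P{\left(d \right)} = d \left(2 + d\right)$
$\frac{1}{P{\left(Y{\left(-5 \right)} \right)} + C{\left(T{\left(5 \right)},6 \right)}} = \frac{1}{\left(-2 + \frac{\left(-5\right)^{2}}{6}\right) \left(2 - \left(2 - \frac{\left(-5\right)^{2}}{6}\right)\right) + 3} = \frac{1}{\left(-2 + \frac{1}{6} \cdot 25\right) \left(2 + \left(-2 + \frac{1}{6} \cdot 25\right)\right) + 3} = \frac{1}{\left(-2 + \frac{25}{6}\right) \left(2 + \left(-2 + \frac{25}{6}\right)\right) + 3} = \frac{1}{\frac{13 \left(2 + \frac{13}{6}\right)}{6} + 3} = \frac{1}{\frac{13}{6} \cdot \frac{25}{6} + 3} = \frac{1}{\frac{325}{36} + 3} = \frac{1}{\frac{433}{36}} = \frac{36}{433}$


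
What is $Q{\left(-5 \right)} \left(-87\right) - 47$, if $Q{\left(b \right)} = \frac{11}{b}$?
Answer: $\frac{722}{5} \approx 144.4$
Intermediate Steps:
$Q{\left(-5 \right)} \left(-87\right) - 47 = \frac{11}{-5} \left(-87\right) - 47 = 11 \left(- \frac{1}{5}\right) \left(-87\right) - 47 = \left(- \frac{11}{5}\right) \left(-87\right) - 47 = \frac{957}{5} - 47 = \frac{722}{5}$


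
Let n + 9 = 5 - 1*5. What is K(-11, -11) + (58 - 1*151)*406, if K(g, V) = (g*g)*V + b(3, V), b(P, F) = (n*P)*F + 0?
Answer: -38792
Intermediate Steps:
n = -9 (n = -9 + (5 - 1*5) = -9 + (5 - 5) = -9 + 0 = -9)
b(P, F) = -9*F*P (b(P, F) = (-9*P)*F + 0 = -9*F*P + 0 = -9*F*P)
K(g, V) = -27*V + V*g² (K(g, V) = (g*g)*V - 9*V*3 = g²*V - 27*V = V*g² - 27*V = -27*V + V*g²)
K(-11, -11) + (58 - 1*151)*406 = -11*(-27 + (-11)²) + (58 - 1*151)*406 = -11*(-27 + 121) + (58 - 151)*406 = -11*94 - 93*406 = -1034 - 37758 = -38792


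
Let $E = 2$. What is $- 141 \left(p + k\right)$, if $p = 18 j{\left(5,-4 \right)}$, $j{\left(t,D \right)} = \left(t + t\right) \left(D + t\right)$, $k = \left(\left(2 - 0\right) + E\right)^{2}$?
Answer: $-27636$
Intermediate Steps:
$k = 16$ ($k = \left(\left(2 - 0\right) + 2\right)^{2} = \left(\left(2 + 0\right) + 2\right)^{2} = \left(2 + 2\right)^{2} = 4^{2} = 16$)
$j{\left(t,D \right)} = 2 t \left(D + t\right)$
$p = 180$ ($p = 18 \cdot 2 \cdot 5 \left(-4 + 5\right) = 18 \cdot 2 \cdot 5 \cdot 1 = 18 \cdot 10 = 180$)
$- 141 \left(p + k\right) = - 141 \left(180 + 16\right) = \left(-141\right) 196 = -27636$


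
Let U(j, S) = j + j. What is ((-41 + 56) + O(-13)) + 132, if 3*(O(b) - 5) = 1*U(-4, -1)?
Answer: 448/3 ≈ 149.33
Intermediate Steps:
U(j, S) = 2*j
O(b) = 7/3 (O(b) = 5 + (1*(2*(-4)))/3 = 5 + (1*(-8))/3 = 5 + (⅓)*(-8) = 5 - 8/3 = 7/3)
((-41 + 56) + O(-13)) + 132 = ((-41 + 56) + 7/3) + 132 = (15 + 7/3) + 132 = 52/3 + 132 = 448/3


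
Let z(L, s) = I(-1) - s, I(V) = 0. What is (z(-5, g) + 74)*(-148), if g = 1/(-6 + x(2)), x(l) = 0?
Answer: -32930/3 ≈ -10977.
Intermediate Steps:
g = -1/6 (g = 1/(-6 + 0) = 1/(-6) = -1/6 ≈ -0.16667)
z(L, s) = -s (z(L, s) = 0 - s = -s)
(z(-5, g) + 74)*(-148) = (-1*(-1/6) + 74)*(-148) = (1/6 + 74)*(-148) = (445/6)*(-148) = -32930/3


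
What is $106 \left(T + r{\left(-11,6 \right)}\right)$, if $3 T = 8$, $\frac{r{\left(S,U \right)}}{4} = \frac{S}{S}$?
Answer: $\frac{2120}{3} \approx 706.67$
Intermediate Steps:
$r{\left(S,U \right)} = 4$ ($r{\left(S,U \right)} = 4 \frac{S}{S} = 4 \cdot 1 = 4$)
$T = \frac{8}{3}$ ($T = \frac{1}{3} \cdot 8 = \frac{8}{3} \approx 2.6667$)
$106 \left(T + r{\left(-11,6 \right)}\right) = 106 \left(\frac{8}{3} + 4\right) = 106 \cdot \frac{20}{3} = \frac{2120}{3}$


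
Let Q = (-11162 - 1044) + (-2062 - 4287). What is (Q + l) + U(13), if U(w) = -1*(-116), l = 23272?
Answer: 4833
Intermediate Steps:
U(w) = 116
Q = -18555 (Q = -12206 - 6349 = -18555)
(Q + l) + U(13) = (-18555 + 23272) + 116 = 4717 + 116 = 4833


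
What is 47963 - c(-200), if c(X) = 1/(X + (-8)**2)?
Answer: 6522969/136 ≈ 47963.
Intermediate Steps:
c(X) = 1/(64 + X) (c(X) = 1/(X + 64) = 1/(64 + X))
47963 - c(-200) = 47963 - 1/(64 - 200) = 47963 - 1/(-136) = 47963 - 1*(-1/136) = 47963 + 1/136 = 6522969/136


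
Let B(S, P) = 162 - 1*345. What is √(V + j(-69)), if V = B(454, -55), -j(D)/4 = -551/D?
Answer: I*√1023339/69 ≈ 14.661*I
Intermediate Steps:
j(D) = 2204/D (j(D) = -(-2204)/D = 2204/D)
B(S, P) = -183 (B(S, P) = 162 - 345 = -183)
V = -183
√(V + j(-69)) = √(-183 + 2204/(-69)) = √(-183 + 2204*(-1/69)) = √(-183 - 2204/69) = √(-14831/69) = I*√1023339/69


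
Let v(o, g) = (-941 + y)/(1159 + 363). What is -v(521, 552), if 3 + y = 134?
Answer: 405/761 ≈ 0.53219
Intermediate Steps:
y = 131 (y = -3 + 134 = 131)
v(o, g) = -405/761 (v(o, g) = (-941 + 131)/(1159 + 363) = -810/1522 = -810*1/1522 = -405/761)
-v(521, 552) = -1*(-405/761) = 405/761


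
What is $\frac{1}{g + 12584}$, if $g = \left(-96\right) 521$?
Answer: $- \frac{1}{37432} \approx -2.6715 \cdot 10^{-5}$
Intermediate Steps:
$g = -50016$
$\frac{1}{g + 12584} = \frac{1}{-50016 + 12584} = \frac{1}{-37432} = - \frac{1}{37432}$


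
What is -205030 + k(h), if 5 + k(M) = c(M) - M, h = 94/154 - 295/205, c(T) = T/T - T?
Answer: -647287106/3157 ≈ -2.0503e+5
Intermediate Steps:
c(T) = 1 - T
h = -2616/3157 (h = 94*(1/154) - 295*1/205 = 47/77 - 59/41 = -2616/3157 ≈ -0.82863)
k(M) = -4 - 2*M (k(M) = -5 + ((1 - M) - M) = -5 + (1 - 2*M) = -4 - 2*M)
-205030 + k(h) = -205030 + (-4 - 2*(-2616/3157)) = -205030 + (-4 + 5232/3157) = -205030 - 7396/3157 = -647287106/3157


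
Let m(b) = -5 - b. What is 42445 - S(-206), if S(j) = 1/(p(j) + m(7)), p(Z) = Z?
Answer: 9253011/218 ≈ 42445.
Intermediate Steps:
S(j) = 1/(-12 + j) (S(j) = 1/(j + (-5 - 1*7)) = 1/(j + (-5 - 7)) = 1/(j - 12) = 1/(-12 + j))
42445 - S(-206) = 42445 - 1/(-12 - 206) = 42445 - 1/(-218) = 42445 - 1*(-1/218) = 42445 + 1/218 = 9253011/218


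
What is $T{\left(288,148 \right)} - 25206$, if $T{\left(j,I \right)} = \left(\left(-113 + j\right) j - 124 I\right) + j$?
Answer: $7130$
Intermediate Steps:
$T{\left(j,I \right)} = j - 124 I + j \left(-113 + j\right)$ ($T{\left(j,I \right)} = \left(j \left(-113 + j\right) - 124 I\right) + j = \left(- 124 I + j \left(-113 + j\right)\right) + j = j - 124 I + j \left(-113 + j\right)$)
$T{\left(288,148 \right)} - 25206 = \left(288^{2} - 18352 - 32256\right) - 25206 = \left(82944 - 18352 - 32256\right) - 25206 = 32336 - 25206 = 7130$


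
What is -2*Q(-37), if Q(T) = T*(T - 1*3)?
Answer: -2960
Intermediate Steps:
Q(T) = T*(-3 + T) (Q(T) = T*(T - 3) = T*(-3 + T))
-2*Q(-37) = -(-74)*(-3 - 37) = -(-74)*(-40) = -2*1480 = -2960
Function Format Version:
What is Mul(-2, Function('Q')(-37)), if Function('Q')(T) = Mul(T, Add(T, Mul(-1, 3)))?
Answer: -2960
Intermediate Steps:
Function('Q')(T) = Mul(T, Add(-3, T)) (Function('Q')(T) = Mul(T, Add(T, -3)) = Mul(T, Add(-3, T)))
Mul(-2, Function('Q')(-37)) = Mul(-2, Mul(-37, Add(-3, -37))) = Mul(-2, Mul(-37, -40)) = Mul(-2, 1480) = -2960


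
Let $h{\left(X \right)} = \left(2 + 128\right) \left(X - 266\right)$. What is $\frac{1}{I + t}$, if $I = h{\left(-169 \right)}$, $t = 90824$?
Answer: $\frac{1}{34274} \approx 2.9177 \cdot 10^{-5}$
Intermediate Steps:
$h{\left(X \right)} = -34580 + 130 X$ ($h{\left(X \right)} = 130 \left(-266 + X\right) = -34580 + 130 X$)
$I = -56550$ ($I = -34580 + 130 \left(-169\right) = -34580 - 21970 = -56550$)
$\frac{1}{I + t} = \frac{1}{-56550 + 90824} = \frac{1}{34274}$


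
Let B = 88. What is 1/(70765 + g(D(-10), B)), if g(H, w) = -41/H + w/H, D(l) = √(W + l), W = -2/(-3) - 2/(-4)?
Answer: 3750545/265407330179 + 47*I*√318/265407330179 ≈ 1.4131e-5 + 3.1579e-9*I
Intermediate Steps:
W = 7/6 (W = -2*(-⅓) - 2*(-¼) = ⅔ + ½ = 7/6 ≈ 1.1667)
D(l) = √(7/6 + l)
1/(70765 + g(D(-10), B)) = 1/(70765 + (-41 + 88)/((√(42 + 36*(-10))/6))) = 1/(70765 + 47/(√(42 - 360)/6)) = 1/(70765 + 47/(√(-318)/6)) = 1/(70765 + 47/((I*√318)/6)) = 1/(70765 + 47/(I*√318/6)) = 1/(70765 - I*√318/53*47) = 1/(70765 - 47*I*√318/53)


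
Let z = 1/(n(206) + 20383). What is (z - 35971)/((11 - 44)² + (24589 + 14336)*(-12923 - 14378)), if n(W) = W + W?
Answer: 46751059/1381165346070 ≈ 3.3849e-5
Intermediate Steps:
n(W) = 2*W
z = 1/20795 (z = 1/(2*206 + 20383) = 1/(412 + 20383) = 1/20795 ≈ 4.8088e-5)
(z - 35971)/((11 - 44)² + (24589 + 14336)*(-12923 - 14378)) = (1/20795 - 35971)/((11 - 44)² + (24589 + 14336)*(-12923 - 14378)) = -748016944/(20795*((-33)² + 38925*(-27301))) = -748016944/(20795*(1089 - 1062691425)) = -748016944/20795/(-1062690336) = -748016944/20795*(-1/1062690336) = 46751059/1381165346070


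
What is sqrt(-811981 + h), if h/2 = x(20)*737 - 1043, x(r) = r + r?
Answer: I*sqrt(755107) ≈ 868.97*I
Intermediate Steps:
x(r) = 2*r
h = 56874 (h = 2*((2*20)*737 - 1043) = 2*(40*737 - 1043) = 2*(29480 - 1043) = 2*28437 = 56874)
sqrt(-811981 + h) = sqrt(-811981 + 56874) = sqrt(-755107) = I*sqrt(755107)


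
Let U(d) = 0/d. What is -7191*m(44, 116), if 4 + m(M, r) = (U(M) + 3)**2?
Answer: -35955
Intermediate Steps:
U(d) = 0
m(M, r) = 5 (m(M, r) = -4 + (0 + 3)**2 = -4 + 3**2 = -4 + 9 = 5)
-7191*m(44, 116) = -7191/(1/5) = -7191/1/5 = -7191*5 = -35955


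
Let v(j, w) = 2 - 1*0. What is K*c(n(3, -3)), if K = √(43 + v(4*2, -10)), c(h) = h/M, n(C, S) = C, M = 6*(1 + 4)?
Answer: 3*√5/10 ≈ 0.67082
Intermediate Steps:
M = 30 (M = 6*5 = 30)
v(j, w) = 2 (v(j, w) = 2 + 0 = 2)
c(h) = h/30
K = 3*√5 (K = √(43 + 2) = √45 = 3*√5 ≈ 6.7082)
K*c(n(3, -3)) = (3*√5)*((1/30)*3) = (3*√5)*(⅒) = 3*√5/10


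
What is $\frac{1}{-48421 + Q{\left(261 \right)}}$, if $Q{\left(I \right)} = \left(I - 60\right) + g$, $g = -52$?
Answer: $- \frac{1}{48272} \approx -2.0716 \cdot 10^{-5}$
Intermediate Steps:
$Q{\left(I \right)} = -112 + I$ ($Q{\left(I \right)} = \left(I - 60\right) - 52 = \left(-60 + I\right) - 52 = -112 + I$)
$\frac{1}{-48421 + Q{\left(261 \right)}} = \frac{1}{-48421 + \left(-112 + 261\right)} = \frac{1}{-48421 + 149} = \frac{1}{-48272} = - \frac{1}{48272}$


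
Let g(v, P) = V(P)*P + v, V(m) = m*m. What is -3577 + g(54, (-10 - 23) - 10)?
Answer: -83030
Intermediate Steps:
V(m) = m**2
g(v, P) = v + P**3 (g(v, P) = P**2*P + v = P**3 + v = v + P**3)
-3577 + g(54, (-10 - 23) - 10) = -3577 + (54 + ((-10 - 23) - 10)**3) = -3577 + (54 + (-33 - 10)**3) = -3577 + (54 + (-43)**3) = -3577 + (54 - 79507) = -3577 - 79453 = -83030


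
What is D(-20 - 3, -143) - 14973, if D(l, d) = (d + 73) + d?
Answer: -15186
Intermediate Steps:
D(l, d) = 73 + 2*d (D(l, d) = (73 + d) + d = 73 + 2*d)
D(-20 - 3, -143) - 14973 = (73 + 2*(-143)) - 14973 = (73 - 286) - 14973 = -213 - 14973 = -15186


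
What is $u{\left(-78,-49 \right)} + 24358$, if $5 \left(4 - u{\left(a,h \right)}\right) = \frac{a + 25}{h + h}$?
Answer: $\frac{11937327}{490} \approx 24362.0$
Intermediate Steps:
$u{\left(a,h \right)} = 4 - \frac{25 + a}{10 h}$ ($u{\left(a,h \right)} = 4 - \frac{\left(a + 25\right) \frac{1}{h + h}}{5} = 4 - \frac{\left(25 + a\right) \frac{1}{2 h}}{5} = 4 - \frac{\frac{1}{2} \frac{1}{h} \left(25 + a\right)}{5} = 4 - \frac{25 + a}{10 h}$)
$u{\left(-78,-49 \right)} + 24358 = \frac{-25 - -78 + 40 \left(-49\right)}{10 \left(-49\right)} + 24358 = \frac{1}{10} \left(- \frac{1}{49}\right) \left(-25 + 78 - 1960\right) + 24358 = \frac{1}{10} \left(- \frac{1}{49}\right) \left(-1907\right) + 24358 = \frac{1907}{490} + 24358 = \frac{11937327}{490}$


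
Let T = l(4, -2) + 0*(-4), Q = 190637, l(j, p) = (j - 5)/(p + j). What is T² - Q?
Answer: -762547/4 ≈ -1.9064e+5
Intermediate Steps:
l(j, p) = (-5 + j)/(j + p)
T = -½ (T = (-5 + 4)/(4 - 2) + 0*(-4) = -1/2 + 0 = (½)*(-1) + 0 = -½ + 0 = -½ ≈ -0.50000)
T² - Q = (-½)² - 1*190637 = ¼ - 190637 = -762547/4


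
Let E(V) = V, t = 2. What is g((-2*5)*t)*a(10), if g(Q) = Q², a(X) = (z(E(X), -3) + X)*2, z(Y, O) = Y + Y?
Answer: 24000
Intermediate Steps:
z(Y, O) = 2*Y
a(X) = 6*X (a(X) = (2*X + X)*2 = (3*X)*2 = 6*X)
g((-2*5)*t)*a(10) = (-2*5*2)²*(6*10) = (-10*2)²*60 = (-20)²*60 = 400*60 = 24000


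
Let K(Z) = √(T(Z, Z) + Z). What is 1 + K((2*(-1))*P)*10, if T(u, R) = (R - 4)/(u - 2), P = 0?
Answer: 1 + 10*√2 ≈ 15.142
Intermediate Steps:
T(u, R) = (-4 + R)/(-2 + u)
K(Z) = √(Z + (-4 + Z)/(-2 + Z)) (K(Z) = √((-4 + Z)/(-2 + Z) + Z) = √(Z + (-4 + Z)/(-2 + Z)))
1 + K((2*(-1))*P)*10 = 1 + √((-4 + ((2*(-1))*0)² - 2*(-1)*0)/(-2 + (2*(-1))*0))*10 = 1 + √((-4 + (-2*0)² - (-2)*0)/(-2 - 2*0))*10 = 1 + √((-4 + 0² - 1*0)/(-2 + 0))*10 = 1 + √((-4 + 0 + 0)/(-2))*10 = 1 + √(-½*(-4))*10 = 1 + √2*10 = 1 + 10*√2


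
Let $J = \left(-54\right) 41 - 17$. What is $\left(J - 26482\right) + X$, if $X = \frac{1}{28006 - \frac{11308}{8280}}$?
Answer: $- \frac{1664480921739}{57969593} \approx -28713.0$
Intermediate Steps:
$X = \frac{2070}{57969593}$ ($X = \frac{1}{28006 - \frac{2827}{2070}} = \frac{1}{\frac{57969593}{2070}} = \frac{2070}{57969593} \approx 3.5708 \cdot 10^{-5}$)
$J = -2231$ ($J = -2214 - 17 = -2231$)
$\left(J - 26482\right) + X = \left(-2231 - 26482\right) + \frac{2070}{57969593} = -28713 + \frac{2070}{57969593} = - \frac{1664480921739}{57969593}$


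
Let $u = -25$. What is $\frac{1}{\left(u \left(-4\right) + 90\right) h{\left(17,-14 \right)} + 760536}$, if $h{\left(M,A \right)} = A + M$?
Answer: $\frac{1}{761106} \approx 1.3139 \cdot 10^{-6}$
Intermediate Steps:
$\frac{1}{\left(u \left(-4\right) + 90\right) h{\left(17,-14 \right)} + 760536} = \frac{1}{\left(\left(-25\right) \left(-4\right) + 90\right) \left(-14 + 17\right) + 760536} = \frac{1}{\left(100 + 90\right) 3 + 760536} = \frac{1}{190 \cdot 3 + 760536} = \frac{1}{570 + 760536} = \frac{1}{761106}$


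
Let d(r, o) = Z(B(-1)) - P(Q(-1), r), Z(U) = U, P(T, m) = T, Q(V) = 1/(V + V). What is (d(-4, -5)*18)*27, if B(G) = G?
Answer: -243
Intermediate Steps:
Q(V) = 1/(2*V)
d(r, o) = -½ (d(r, o) = -1 - 1/(2*(-1)) = -1 - (-1)/2 = -1 - 1*(-½) = -1 + ½ = -½)
(d(-4, -5)*18)*27 = -½*18*27 = -9*27 = -243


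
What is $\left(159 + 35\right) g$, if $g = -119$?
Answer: $-23086$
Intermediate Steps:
$\left(159 + 35\right) g = \left(159 + 35\right) \left(-119\right) = 194 \left(-119\right) = -23086$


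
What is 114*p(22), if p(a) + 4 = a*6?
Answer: 14592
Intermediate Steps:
p(a) = -4 + 6*a (p(a) = -4 + a*6 = -4 + 6*a)
114*p(22) = 114*(-4 + 6*22) = 114*(-4 + 132) = 114*128 = 14592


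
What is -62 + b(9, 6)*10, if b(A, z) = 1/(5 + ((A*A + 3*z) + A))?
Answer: -6996/113 ≈ -61.911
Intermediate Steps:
b(A, z) = 1/(5 + A + A**2 + 3*z) (b(A, z) = 1/(5 + ((A**2 + 3*z) + A)) = 1/(5 + (A + A**2 + 3*z)) = 1/(5 + A + A**2 + 3*z))
-62 + b(9, 6)*10 = -62 + 10/(5 + 9 + 9**2 + 3*6) = -62 + 10/(5 + 9 + 81 + 18) = -62 + 10/113 = -6996/113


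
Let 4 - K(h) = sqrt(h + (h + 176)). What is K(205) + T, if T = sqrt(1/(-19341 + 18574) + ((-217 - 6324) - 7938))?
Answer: 4 - sqrt(586) + I*sqrt(8517837198)/767 ≈ -20.207 + 120.33*I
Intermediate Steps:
K(h) = 4 - sqrt(176 + 2*h) (K(h) = 4 - sqrt(h + (h + 176)) = 4 - sqrt(h + (176 + h)) = 4 - sqrt(176 + 2*h))
T = I*sqrt(8517837198)/767 (T = sqrt(1/(-767) + (-6541 - 7938)) = sqrt(-1/767 - 14479) = sqrt(-11105394/767) = I*sqrt(8517837198)/767 ≈ 120.33*I)
K(205) + T = (4 - sqrt(176 + 2*205)) + I*sqrt(8517837198)/767 = (4 - sqrt(176 + 410)) + I*sqrt(8517837198)/767 = (4 - sqrt(586)) + I*sqrt(8517837198)/767 = 4 - sqrt(586) + I*sqrt(8517837198)/767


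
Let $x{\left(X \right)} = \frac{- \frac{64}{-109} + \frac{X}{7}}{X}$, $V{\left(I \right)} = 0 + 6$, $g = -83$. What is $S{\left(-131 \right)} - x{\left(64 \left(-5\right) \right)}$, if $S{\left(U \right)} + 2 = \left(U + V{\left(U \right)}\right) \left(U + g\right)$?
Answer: $\frac{102043082}{3815} \approx 26748.0$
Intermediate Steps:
$V{\left(I \right)} = 6$
$S{\left(U \right)} = -2 + \left(-83 + U\right) \left(6 + U\right)$ ($S{\left(U \right)} = -2 + \left(U + 6\right) \left(U - 83\right) = -2 + \left(6 + U\right) \left(-83 + U\right) = -2 + \left(-83 + U\right) \left(6 + U\right)$)
$x{\left(X \right)} = \frac{\frac{64}{109} + \frac{X}{7}}{X}$ ($x{\left(X \right)} = \frac{\left(-64\right) \left(- \frac{1}{109}\right) + X \frac{1}{7}}{X} = \frac{\frac{64}{109} + \frac{X}{7}}{X}$)
$S{\left(-131 \right)} - x{\left(64 \left(-5\right) \right)} = \left(-500 + \left(-131\right)^{2} - -10087\right) - \frac{448 + 109 \cdot 64 \left(-5\right)}{763 \cdot 64 \left(-5\right)} = \left(-500 + 17161 + 10087\right) - \frac{448 + 109 \left(-320\right)}{763 \left(-320\right)} = 26748 - \frac{1}{763} \left(- \frac{1}{320}\right) \left(448 - 34880\right) = 26748 - \frac{1}{763} \left(- \frac{1}{320}\right) \left(-34432\right) = 26748 - \frac{538}{3815} = \frac{102043082}{3815}$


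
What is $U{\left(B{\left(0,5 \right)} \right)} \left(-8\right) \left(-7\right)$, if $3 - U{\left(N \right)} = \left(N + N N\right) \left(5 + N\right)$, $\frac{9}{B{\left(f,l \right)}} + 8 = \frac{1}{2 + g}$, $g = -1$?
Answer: $\frac{4488}{49} \approx 91.592$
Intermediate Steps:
$B{\left(f,l \right)} = - \frac{9}{7}$ ($B{\left(f,l \right)} = \frac{9}{-8 + \frac{1}{2 - 1}} = \frac{9}{-8 + 1^{-1}} = \frac{9}{-8 + 1} = \frac{9}{-7} = 9 \left(- \frac{1}{7}\right) = - \frac{9}{7}$)
$U{\left(N \right)} = 3 - \left(5 + N\right) \left(N + N^{2}\right)$ ($U{\left(N \right)} = 3 - \left(N + N N\right) \left(5 + N\right) = 3 - \left(N + N^{2}\right) \left(5 + N\right) = 3 - \left(5 + N\right) \left(N + N^{2}\right)$)
$U{\left(B{\left(0,5 \right)} \right)} \left(-8\right) \left(-7\right) = \left(3 - \left(- \frac{9}{7}\right)^{3} - 6 \left(- \frac{9}{7}\right)^{2} - - \frac{45}{7}\right) \left(-8\right) \left(-7\right) = \left(3 - - \frac{729}{343} - \frac{486}{49} + \frac{45}{7}\right) \left(-8\right) \left(-7\right) = \left(3 + \frac{729}{343} - \frac{486}{49} + \frac{45}{7}\right) \left(-8\right) \left(-7\right) = \frac{561}{343} \left(-8\right) \left(-7\right) = \left(- \frac{4488}{343}\right) \left(-7\right) = \frac{4488}{49}$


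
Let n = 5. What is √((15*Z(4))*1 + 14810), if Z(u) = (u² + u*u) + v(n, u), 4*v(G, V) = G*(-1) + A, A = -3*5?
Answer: √15215 ≈ 123.35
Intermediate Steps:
A = -15
v(G, V) = -15/4 - G/4 (v(G, V) = (G*(-1) - 15)/4 = (-G - 15)/4 = (-15 - G)/4 = -15/4 - G/4)
Z(u) = -5 + 2*u² (Z(u) = (u² + u*u) + (-15/4 - ¼*5) = (u² + u²) + (-15/4 - 5/4) = 2*u² - 5 = -5 + 2*u²)
√((15*Z(4))*1 + 14810) = √((15*(-5 + 2*4²))*1 + 14810) = √((15*(-5 + 2*16))*1 + 14810) = √((15*(-5 + 32))*1 + 14810) = √((15*27)*1 + 14810) = √(405*1 + 14810) = √(405 + 14810) = √15215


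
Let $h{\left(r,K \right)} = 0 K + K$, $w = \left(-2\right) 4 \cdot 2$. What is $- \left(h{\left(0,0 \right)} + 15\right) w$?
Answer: $240$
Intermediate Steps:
$w = -16$ ($w = \left(-8\right) 2 = -16$)
$h{\left(r,K \right)} = K$ ($h{\left(r,K \right)} = 0 + K = K$)
$- \left(h{\left(0,0 \right)} + 15\right) w = - \left(0 + 15\right) \left(-16\right) = - 15 \left(-16\right) = \left(-1\right) \left(-240\right) = 240$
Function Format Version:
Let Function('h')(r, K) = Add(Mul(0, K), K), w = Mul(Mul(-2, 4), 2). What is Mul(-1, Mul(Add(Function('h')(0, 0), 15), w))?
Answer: 240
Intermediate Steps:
w = -16 (w = Mul(-8, 2) = -16)
Function('h')(r, K) = K (Function('h')(r, K) = Add(0, K) = K)
Mul(-1, Mul(Add(Function('h')(0, 0), 15), w)) = Mul(-1, Mul(Add(0, 15), -16)) = Mul(-1, Mul(15, -16)) = Mul(-1, -240) = 240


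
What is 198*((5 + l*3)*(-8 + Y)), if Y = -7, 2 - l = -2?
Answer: -50490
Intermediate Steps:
l = 4 (l = 2 - 1*(-2) = 2 + 2 = 4)
198*((5 + l*3)*(-8 + Y)) = 198*((5 + 4*3)*(-8 - 7)) = 198*((5 + 12)*(-15)) = 198*(17*(-15)) = 198*(-255) = -50490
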